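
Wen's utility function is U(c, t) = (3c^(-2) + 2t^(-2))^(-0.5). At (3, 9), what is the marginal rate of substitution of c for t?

MRS = 40.5

For CES with ρ = -2, MRS = (3/2)·(t/c)^3.
At (3, 9): MRS = 40.5.
That is, one extra unit of c is worth 40.5 units of t at the margin.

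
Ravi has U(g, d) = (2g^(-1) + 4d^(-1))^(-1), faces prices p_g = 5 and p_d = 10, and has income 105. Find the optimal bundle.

For CES with ρ = -1, MRS = (2/4)·(d/g)^2.
Tangency: set MRS = p_g/p_d = 5/10 = 0.5.
So (d/g)^2 = 1; taking the square root, d/g = 1, i.e. d = g.
Substitute into the budget 5·g + 10·d = 105: 15·g = 105, so g* = 7 and d* = 7.

g* = 7, d* = 7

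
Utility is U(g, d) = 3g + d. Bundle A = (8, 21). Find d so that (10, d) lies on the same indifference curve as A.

U(8, 21) = 45.
Set U(10, d) = 45 and solve.
3·10 + d = 45 ⇒ d = 15 ⇒ d = 15.
Check: U(10, 15) = 45.

d = 15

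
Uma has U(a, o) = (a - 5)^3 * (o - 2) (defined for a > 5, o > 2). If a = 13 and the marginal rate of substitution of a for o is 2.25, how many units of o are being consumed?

MU_a = 3·(a−5)^2·(o−2), MU_o = (a−5)^3.
MRS = (3/1)·(o−2)/(a−5).
Substitute a = 13: MRS = (o − 2)/(8/3). Setting this equal to 2.25 gives o − 2 = 2.25·(8/3) = 6, so o = 8.

o = 8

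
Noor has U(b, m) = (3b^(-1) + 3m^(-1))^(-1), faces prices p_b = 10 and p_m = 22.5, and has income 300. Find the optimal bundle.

b* = 12, m* = 8

For CES with ρ = -1, MRS = (m/b)^2.
Tangency: set MRS = p_b/p_m = 10/22.5 = 4/9.
So (m/b)^2 = 4/9; taking the square root, m/b = 2/3, i.e. m = (2/3)·b.
Substitute into the budget 10·b + 22.5·m = 300: 25·b = 300, so b* = 12 and m* = (2/3)·12 = 8.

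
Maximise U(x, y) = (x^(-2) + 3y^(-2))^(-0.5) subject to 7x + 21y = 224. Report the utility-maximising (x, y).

x* = 8, y* = 8

For CES with ρ = -2, MRS = (1/3)·(y/x)^3.
Tangency: set MRS = p_x/p_y = 7/21 = 1/3.
So (y/x)^3 = 1; taking the cube root, y/x = 1, i.e. y = x.
Substitute into the budget 7·x + 21·y = 224: 28·x = 224, so x* = 8 and y* = 8.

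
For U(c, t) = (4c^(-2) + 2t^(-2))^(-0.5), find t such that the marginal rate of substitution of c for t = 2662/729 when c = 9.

For CES with ρ = -2, MRS = (4/2)·(t/c)^3.
Setting (4/2)·(t/9)^3 = 2662/729 gives (t/9)^3 = 1331/729, so t/9 = 11/9 and t = 11.

t = 11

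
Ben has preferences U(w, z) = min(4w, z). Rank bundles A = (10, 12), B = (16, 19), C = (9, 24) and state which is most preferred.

Bundle C

Evaluate utility at each bundle:
U(A) = 12.
U(B) = 19.
U(C) = 24.
Highest utility is C, so C ≻ B ≻ A.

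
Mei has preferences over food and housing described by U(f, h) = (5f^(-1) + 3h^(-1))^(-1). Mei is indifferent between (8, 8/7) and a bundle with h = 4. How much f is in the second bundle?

U depends on (f, h) only through S = 5f^(-1) + 3h^(-1), so equal utility means equal S. At (8, 8/7): S = 3.25.
With h = 4: 3·4^(-1) = 0.75, so 5f^(-1) = 3.25 − 0.75 = 2.5, i.e. f^(-1) = 0.5.
Hence f = 1/0.5 = 2.
Check: U(2, 4) = 0.3077.

f = 2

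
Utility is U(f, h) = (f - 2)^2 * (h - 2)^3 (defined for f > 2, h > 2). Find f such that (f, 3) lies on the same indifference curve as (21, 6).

U(21, 6) = 23104.
Set U(f, 3) = 23104 and solve.
With h = 3: (3 − 2)^3 = 1, so (f − 2)^2 = 23104/1 = 23104.
Taking the square root (with f > 2): f − 2 = 152, so f = 154.
Check: U(154, 3) = 23104.

f = 154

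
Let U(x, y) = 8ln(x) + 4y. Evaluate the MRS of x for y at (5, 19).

MU_x = 8/x, MU_y = 4.
MRS = 8/x ÷ 4.
At (5, 19): MRS = 0.4.
The indifference curve has slope −0.4 at this bundle.

MRS = 0.4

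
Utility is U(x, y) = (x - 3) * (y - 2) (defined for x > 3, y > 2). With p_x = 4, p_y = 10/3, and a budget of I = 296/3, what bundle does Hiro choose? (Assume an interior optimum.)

MU_x = (y−2), MU_y = (x−3).
MRS = (y−2)/(x−3).
Tangency: set MRS = p_x/p_y = 4/(10/3) = 1.2.
So (y − 2)/(x − 3) = 1.2, i.e. (y − 2) = 1.2·(x − 3).
Rewrite the budget in excess-of-subsistence terms: 4·(x − 3) + (10/3)·(y − 2) = 296/3 − 4·3 − (10/3)·2 = 80.
Substituting, 8·(x − 3) = 80, so x − 3 = 10 and x* = 13.
Then y − 2 = 1.2·10 = 12, so y* = 14.

x* = 13, y* = 14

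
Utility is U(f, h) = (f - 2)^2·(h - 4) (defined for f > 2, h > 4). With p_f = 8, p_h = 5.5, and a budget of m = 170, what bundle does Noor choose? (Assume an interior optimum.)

MU_f = 2·(f−2)·(h−4), MU_h = (f−2)^2.
MRS = (2/1)·(h−4)/(f−2).
Tangency: set MRS = p_f/p_h = 8/5.5 = 16/11.
So (2/1)·(h − 4)/(f − 2) = 16/11, i.e. (h − 4) = (8/11)·(f − 2).
Rewrite the budget in excess-of-subsistence terms: 8·(f − 2) + 5.5·(h − 4) = 170 − 8·2 − 5.5·4 = 132.
Substituting, 12·(f − 2) = 132, so f − 2 = 11 and f* = 13.
Then h − 4 = (8/11)·11 = 8, so h* = 12.

f* = 13, h* = 12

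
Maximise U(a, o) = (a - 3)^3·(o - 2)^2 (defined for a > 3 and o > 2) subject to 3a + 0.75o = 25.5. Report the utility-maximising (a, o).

MU_a = 3·(a−3)^2·(o−2)^2, MU_o = 2·(a−3)^3·(o−2).
MRS = (3/2)·(o−2)/(a−3).
Tangency: set MRS = p_a/p_o = 3/0.75 = 4.
So (3/2)·(o − 2)/(a − 3) = 4, i.e. (o − 2) = (8/3)·(a − 3).
Rewrite the budget in excess-of-subsistence terms: 3·(a − 3) + 0.75·(o − 2) = 25.5 − 3·3 − 0.75·2 = 15.
Substituting, 5·(a − 3) = 15, so a − 3 = 3 and a* = 6.
Then o − 2 = (8/3)·3 = 8, so o* = 10.

a* = 6, o* = 10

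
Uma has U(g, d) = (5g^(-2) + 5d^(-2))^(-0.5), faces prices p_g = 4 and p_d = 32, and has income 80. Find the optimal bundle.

g* = 4, d* = 2

For CES with ρ = -2, MRS = (d/g)^3.
Tangency: set MRS = p_g/p_d = 4/32 = 0.125.
So (d/g)^3 = 0.125; taking the cube root, d/g = 0.5, i.e. d = 0.5·g.
Substitute into the budget 4·g + 32·d = 80: 20·g = 80, so g* = 4 and d* = 0.5·4 = 2.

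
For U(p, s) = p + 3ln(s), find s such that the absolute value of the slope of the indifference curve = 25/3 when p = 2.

s = 25

MU_p = 1, MU_s = 3/s.
MRS = 1 ÷ (3/s).
MRS depends only on s: (1/3)·s = 25/3 ⇒ s = (25/3)/(1/3) = 25.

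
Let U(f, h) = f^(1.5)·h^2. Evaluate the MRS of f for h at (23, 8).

MRS = 6/23

MU_f = 1.5·√f·h^2 and MU_h = 2·f^(1.5)·h.
MRS = MU_f/MU_h = (0.75)·h/f.
At (23, 8): MRS = 6/23.
That is, one extra unit of f is worth 6/23 units of h at the margin.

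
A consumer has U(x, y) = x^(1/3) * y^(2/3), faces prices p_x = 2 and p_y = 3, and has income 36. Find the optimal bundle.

MU_x = 1/3·x^(-2/3)·y^(2/3) and MU_y = 2/3·x^(1/3)·y^(-1/3).
MRS = MU_x/MU_y = (0.5)·y/x.
Tangency: set MRS = p_x/p_y = 2/3.
So (0.5)·y/x = 2/3, i.e. y = (4/3)·x.
Substitute into the budget 2·x + 3·y = 36: 6·x = 36, so x* = 6.
Then y* = (4/3)·6 = 8.

x* = 6, y* = 8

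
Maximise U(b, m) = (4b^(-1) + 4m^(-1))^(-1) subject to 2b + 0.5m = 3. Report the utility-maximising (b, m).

For CES with ρ = -1, MRS = (m/b)^2.
Tangency: set MRS = p_b/p_m = 2/0.5 = 4.
So (m/b)^2 = 4; taking the square root, m/b = 2, i.e. m = 2·b.
Substitute into the budget 2·b + 0.5·m = 3: 3·b = 3, so b* = 1 and m* = 2·1 = 2.

b* = 1, m* = 2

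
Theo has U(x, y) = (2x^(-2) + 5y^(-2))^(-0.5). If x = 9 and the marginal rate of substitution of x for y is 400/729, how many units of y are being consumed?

For CES with ρ = -2, MRS = (2/5)·(y/x)^3.
Setting (2/5)·(y/9)^3 = 400/729 gives (y/9)^3 = 1000/729, so y/9 = 10/9 and y = 10.

y = 10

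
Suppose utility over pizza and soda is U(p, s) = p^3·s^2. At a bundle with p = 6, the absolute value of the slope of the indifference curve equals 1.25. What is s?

MU_p = 3·p^2·s^2 and MU_s = 2·p^3·s.
MRS = MU_p/MU_s = (3/2)·s/p.
Substitute p = 6: MRS = s/4. Setting s/4 = 1.25 gives s = 1.25·4 = 5.

s = 5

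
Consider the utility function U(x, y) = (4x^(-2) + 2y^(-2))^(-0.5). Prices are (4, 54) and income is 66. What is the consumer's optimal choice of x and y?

x* = 3, y* = 1

For CES with ρ = -2, MRS = (4/2)·(y/x)^3.
Tangency: set MRS = p_x/p_y = 4/54 = 2/27.
So (y/x)^3 = 1/27; taking the cube root, y/x = 1/3, i.e. y = (1/3)·x.
Substitute into the budget 4·x + 54·y = 66: 22·x = 66, so x* = 3 and y* = (1/3)·3 = 1.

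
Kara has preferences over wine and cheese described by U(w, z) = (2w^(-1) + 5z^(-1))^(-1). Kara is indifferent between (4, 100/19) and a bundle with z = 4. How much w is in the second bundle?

U depends on (w, z) only through S = 2w^(-1) + 5z^(-1), so equal utility means equal S. At (4, 100/19): S = 1.45.
With z = 4: 5·4^(-1) = 1.25, so 2w^(-1) = 1.45 − 1.25 = 0.2, i.e. w^(-1) = 0.1.
Hence w = 1/0.1 = 10.
Check: U(10, 4) = 0.6897.

w = 10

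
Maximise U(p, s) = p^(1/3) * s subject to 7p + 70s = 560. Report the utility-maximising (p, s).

MU_p = 1/3·p^(-2/3)·s and MU_s = p^(1/3).
MRS = MU_p/MU_s = (1/3)·s/p.
Tangency: set MRS = p_p/p_s = 7/70 = 0.1.
So (1/3)·s/p = 0.1, i.e. s = 0.3·p.
Substitute into the budget 7·p + 70·s = 560: 28·p = 560, so p* = 20.
Then s* = 0.3·20 = 6.

p* = 20, s* = 6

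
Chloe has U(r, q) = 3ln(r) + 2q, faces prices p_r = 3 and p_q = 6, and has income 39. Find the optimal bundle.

MU_r = 3/r, MU_q = 2.
MRS = 3/r ÷ 2.
Tangency: set MRS = p_r/p_q = 3/6 = 0.5.
MRS depends only on r: 1.5/r = 0.5 ⇒ r* = 1.5/0.5 = 3.
From the budget, 6·q = 39 − 3·3 = 30, so q* = 5.

r* = 3, q* = 5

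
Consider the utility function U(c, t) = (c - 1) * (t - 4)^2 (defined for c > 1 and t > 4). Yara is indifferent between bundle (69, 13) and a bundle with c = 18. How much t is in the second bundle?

t = 22

U(69, 13) = 5508.
Set U(18, t) = 5508 and solve.
With c = 18: (18 − 1) = 17, so (t − 4)^2 = 5508/17 = 324.
Taking the square root (with t > 4): t − 4 = 18, so t = 22.
Check: U(18, 22) = 5508.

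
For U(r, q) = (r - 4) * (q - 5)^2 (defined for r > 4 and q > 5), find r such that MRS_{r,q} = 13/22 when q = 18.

r = 15

MU_r = (q−5)^2, MU_q = 2·(r−4)·(q−5).
MRS = (1/2)·(q−5)/(r−4).
Substitute q = 18: MRS = 6.5/(r − 4). Setting this equal to 13/22 gives r − 4 = 6.5/(13/22) = 11, so r = 15.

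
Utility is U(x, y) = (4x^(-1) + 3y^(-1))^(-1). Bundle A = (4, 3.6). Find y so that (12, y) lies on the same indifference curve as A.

y = 2

U depends on (x, y) only through S = 4x^(-1) + 3y^(-1), so equal utility means equal S. At (4, 3.6): S = 11/6.
With x = 12: 4·12^(-1) = 1/3, so 3y^(-1) = 11/6 − 1/3 = 1.5, i.e. y^(-1) = 0.5.
Hence y = 1/0.5 = 2.
Check: U(12, 2) = 0.5455.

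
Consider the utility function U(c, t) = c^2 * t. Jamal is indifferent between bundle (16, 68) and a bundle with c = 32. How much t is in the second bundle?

U(16, 68) = 17408.
Set U(32, t) = 17408 and solve.
With c = 32: 32^2 = 1024, so t = 17408/1024 = 17.
Check: U(32, 17) = 17408.

t = 17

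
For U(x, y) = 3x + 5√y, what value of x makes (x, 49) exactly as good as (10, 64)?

U(10, 64) = 70.
Set U(x, 49) = 70 and solve.
With y = 49: √49 = 7, so 3x = 70 − 5·7 = 35 and x = 35/3.
Check: U(35/3, 49) = 70.

x = 35/3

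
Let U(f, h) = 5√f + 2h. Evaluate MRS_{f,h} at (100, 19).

MRS = 0.125

MU_f = 5/(2√f), MU_h = 2.
MRS = 5/(2√f) ÷ 2.
At (100, 19): MRS = 0.125.
So at (100, 19) the consumer would give up 0.125 units of h for one more unit of f.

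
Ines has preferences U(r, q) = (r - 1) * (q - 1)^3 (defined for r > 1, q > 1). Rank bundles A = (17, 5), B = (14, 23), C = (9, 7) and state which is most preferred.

Evaluate utility at each bundle:
U(A) = 1024.
U(B) = 138424.
U(C) = 1728.
Highest utility is B, so B ≻ C ≻ A.

Bundle B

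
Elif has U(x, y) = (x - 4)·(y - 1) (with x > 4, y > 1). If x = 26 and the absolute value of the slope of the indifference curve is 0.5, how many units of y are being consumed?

MU_x = (y−1), MU_y = (x−4).
MRS = (y−1)/(x−4).
Substitute x = 26: MRS = (y − 1)/22. Setting this equal to 0.5 gives y − 1 = 0.5·22 = 11, so y = 12.

y = 12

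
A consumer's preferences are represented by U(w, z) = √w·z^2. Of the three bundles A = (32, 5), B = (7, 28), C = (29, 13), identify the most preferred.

Bundle B

Evaluate utility at each bundle:
U(A) = 141.421.
U(B) = 2074.269.
U(C) = 910.093.
Highest utility is B, so B ≻ C ≻ A.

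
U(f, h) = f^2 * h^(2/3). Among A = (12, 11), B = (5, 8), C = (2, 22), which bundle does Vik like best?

Evaluate utility at each bundle:
U(A) = 712.237.
U(B) = 100.000.
U(C) = 31.406.
Highest utility is A, so A ≻ B ≻ C.

Bundle A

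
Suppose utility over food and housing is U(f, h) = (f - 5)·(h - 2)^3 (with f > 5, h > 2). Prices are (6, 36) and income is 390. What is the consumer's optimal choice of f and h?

MU_f = (h−2)^3, MU_h = 3·(f−5)·(h−2)^2.
MRS = (1/3)·(h−2)/(f−5).
Tangency: set MRS = p_f/p_h = 6/36 = 1/6.
So (1/3)·(h − 2)/(f − 5) = 1/6, i.e. (h − 2) = 0.5·(f − 5).
Rewrite the budget in excess-of-subsistence terms: 6·(f − 5) + 36·(h − 2) = 390 − 6·5 − 36·2 = 288.
Substituting, 24·(f − 5) = 288, so f − 5 = 12 and f* = 17.
Then h − 2 = 0.5·12 = 6, so h* = 8.

f* = 17, h* = 8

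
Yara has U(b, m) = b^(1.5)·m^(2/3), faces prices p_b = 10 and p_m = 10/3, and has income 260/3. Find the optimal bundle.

b* = 6, m* = 8

MU_b = 1.5·√b·m^(2/3) and MU_m = 2/3·b^(1.5)·m^(-1/3).
MRS = MU_b/MU_m = (2.25)·m/b.
Tangency: set MRS = p_b/p_m = 10/(10/3) = 3.
So (2.25)·m/b = 3, i.e. m = (4/3)·b.
Substitute into the budget 10·b + (10/3)·m = 260/3: (130/9)·b = 260/3, so b* = 6.
Then m* = (4/3)·6 = 8.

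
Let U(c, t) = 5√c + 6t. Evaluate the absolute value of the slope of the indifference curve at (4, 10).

MRS = 5/24

MU_c = 5/(2√c), MU_t = 6.
MRS = 5/(2√c) ÷ 6.
At (4, 10): MRS = 5/24.
That is, one extra unit of c is worth 5/24 units of t at the margin.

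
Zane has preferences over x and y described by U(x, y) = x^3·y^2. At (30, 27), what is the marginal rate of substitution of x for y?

MU_x = 3·x^2·y^2 and MU_y = 2·x^3·y.
MRS = MU_x/MU_y = (3/2)·y/x.
At (30, 27): MRS = 1.35.
The indifference curve has slope −1.35 at this bundle.

MRS = 1.35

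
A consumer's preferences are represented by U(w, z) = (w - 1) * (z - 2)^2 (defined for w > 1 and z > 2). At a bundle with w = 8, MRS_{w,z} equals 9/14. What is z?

MU_w = (z−2)^2, MU_z = 2·(w−1)·(z−2).
MRS = (1/2)·(z−2)/(w−1).
Substitute w = 8: MRS = (z − 2)/14. Setting this equal to 9/14 gives z − 2 = (9/14)·14 = 9, so z = 11.

z = 11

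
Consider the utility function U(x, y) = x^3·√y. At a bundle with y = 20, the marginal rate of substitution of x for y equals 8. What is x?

x = 15

MU_x = 3·x^2·√y and MU_y = 0.5·x^3·y^(-0.5).
MRS = MU_x/MU_y = (6)·y/x.
Substitute y = 20: MRS = 120/x. Setting 120/x = 8 gives x = 120/8 = 15.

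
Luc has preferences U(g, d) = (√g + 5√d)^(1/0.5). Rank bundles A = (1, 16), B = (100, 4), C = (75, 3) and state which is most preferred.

Bundle A

Evaluate utility at each bundle:
U(A) = 441.000.
U(B) = 400.000.
U(C) = 300.000.
Highest utility is A, so A ≻ B ≻ C.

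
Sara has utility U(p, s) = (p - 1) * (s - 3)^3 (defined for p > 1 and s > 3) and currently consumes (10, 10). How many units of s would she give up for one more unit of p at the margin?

MU_p = (s−3)^3, MU_s = 3·(p−1)·(s−3)^2.
MRS = (1/3)·(s−3)/(p−1).
At (10, 10): MRS = 7/27.
That is, one extra unit of p is worth 7/27 units of s at the margin.

MRS = 7/27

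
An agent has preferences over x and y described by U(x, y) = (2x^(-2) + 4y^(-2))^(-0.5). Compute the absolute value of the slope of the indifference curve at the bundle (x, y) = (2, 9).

MRS = 729/16

For CES with ρ = -2, MRS = (2/4)·(y/x)^3.
At (2, 9): MRS = 729/16.
So at (2, 9) the consumer would give up 729/16 units of y for one more unit of x.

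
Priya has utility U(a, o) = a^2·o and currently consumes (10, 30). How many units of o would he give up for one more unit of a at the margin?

MRS = 6

MU_a = 2·a·o and MU_o = a^2.
MRS = MU_a/MU_o = (2/1)·o/a.
At (10, 30): MRS = 6.
The indifference curve has slope −6 at this bundle.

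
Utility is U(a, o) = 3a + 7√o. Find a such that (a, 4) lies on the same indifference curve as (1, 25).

a = 8

U(1, 25) = 38.
Set U(a, 4) = 38 and solve.
With o = 4: √4 = 2, so 3a = 38 − 7·2 = 24 and a = 8.
Check: U(8, 4) = 38.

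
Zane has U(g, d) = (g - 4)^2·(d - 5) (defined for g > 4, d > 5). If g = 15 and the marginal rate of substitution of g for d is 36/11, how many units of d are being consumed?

MU_g = 2·(g−4)·(d−5), MU_d = (g−4)^2.
MRS = (2/1)·(d−5)/(g−4).
Substitute g = 15: MRS = (d − 5)/5.5. Setting this equal to 36/11 gives d − 5 = (36/11)·5.5 = 18, so d = 23.

d = 23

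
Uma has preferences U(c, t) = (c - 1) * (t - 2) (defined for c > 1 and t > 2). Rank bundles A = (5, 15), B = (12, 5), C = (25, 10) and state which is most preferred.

Evaluate utility at each bundle:
U(A) = 52.
U(B) = 33.
U(C) = 192.
Highest utility is C, so C ≻ A ≻ B.

Bundle C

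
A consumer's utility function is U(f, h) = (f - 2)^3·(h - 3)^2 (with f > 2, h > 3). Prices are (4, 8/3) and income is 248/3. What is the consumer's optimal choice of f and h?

f* = 12, h* = 13

MU_f = 3·(f−2)^2·(h−3)^2, MU_h = 2·(f−2)^3·(h−3).
MRS = (3/2)·(h−3)/(f−2).
Tangency: set MRS = p_f/p_h = 4/(8/3) = 1.5.
So (3/2)·(h − 3)/(f − 2) = 1.5, i.e. (h − 3) = (f − 2).
Rewrite the budget in excess-of-subsistence terms: 4·(f − 2) + (8/3)·(h − 3) = 248/3 − 4·2 − (8/3)·3 = 200/3.
Substituting, (20/3)·(f − 2) = 200/3, so f − 2 = 10 and f* = 12.
Then h − 3 = 10, so h* = 13.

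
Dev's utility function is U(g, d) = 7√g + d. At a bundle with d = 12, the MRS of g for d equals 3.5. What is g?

MU_g = 7/(2√g), MU_d = 1.
MRS = 7/(2√g) ÷ 1.
MRS depends only on g: 3.5/√g = 3.5 ⇒ √g = 3.5/3.5 = 1 ⇒ g = 1.

g = 1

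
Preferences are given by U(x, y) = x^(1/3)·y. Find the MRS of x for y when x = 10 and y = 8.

MU_x = 1/3·x^(-2/3)·y and MU_y = x^(1/3).
MRS = MU_x/MU_y = (1/3)·y/x.
At (10, 8): MRS = 4/15.
So at (10, 8) the consumer would give up 4/15 units of y for one more unit of x.

MRS = 4/15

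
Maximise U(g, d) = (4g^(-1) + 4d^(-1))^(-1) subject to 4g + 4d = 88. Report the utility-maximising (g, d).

For CES with ρ = -1, MRS = (d/g)^2.
Tangency: set MRS = p_g/p_d = 4/4 = 1.
So (d/g)^2 = 1; taking the square root, d/g = 1, i.e. d = g.
Substitute into the budget 4·g + 4·d = 88: 8·g = 88, so g* = 11 and d* = 11.

g* = 11, d* = 11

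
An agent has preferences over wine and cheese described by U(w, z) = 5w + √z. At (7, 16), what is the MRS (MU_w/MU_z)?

MRS = 40

MU_w = 5, MU_z = 1/(2√z).
MRS = 5 ÷ (1/(2√z)).
At (7, 16): MRS = 40.
So at (7, 16) the consumer would give up 40 units of z for one more unit of w.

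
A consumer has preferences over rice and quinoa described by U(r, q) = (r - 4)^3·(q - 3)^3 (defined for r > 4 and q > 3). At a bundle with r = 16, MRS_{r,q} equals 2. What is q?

MU_r = 3·(r−4)^2·(q−3)^3, MU_q = 3·(r−4)^3·(q−3)^2.
MRS = (q−3)/(r−4).
Substitute r = 16: MRS = (q − 3)/12. Setting this equal to 2 gives q − 3 = 2·12 = 24, so q = 27.

q = 27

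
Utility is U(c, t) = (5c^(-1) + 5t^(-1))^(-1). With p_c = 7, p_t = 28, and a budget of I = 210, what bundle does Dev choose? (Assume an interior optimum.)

c* = 10, t* = 5

For CES with ρ = -1, MRS = (t/c)^2.
Tangency: set MRS = p_c/p_t = 7/28 = 0.25.
So (t/c)^2 = 0.25; taking the square root, t/c = 0.5, i.e. t = 0.5·c.
Substitute into the budget 7·c + 28·t = 210: 21·c = 210, so c* = 10 and t* = 0.5·10 = 5.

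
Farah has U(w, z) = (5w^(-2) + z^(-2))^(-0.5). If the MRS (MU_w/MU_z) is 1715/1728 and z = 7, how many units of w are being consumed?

w = 12

For CES with ρ = -2, MRS = (5/1)·(z/w)^3.
Setting (5/1)·(7/w)^3 = 1715/1728 gives (7/w)^3 = 343/1728, so 7/w = 7/12 and w = 12.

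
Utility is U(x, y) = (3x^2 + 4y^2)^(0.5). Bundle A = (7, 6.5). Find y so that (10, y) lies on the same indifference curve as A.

y = 2

U depends on (x, y) only through S = 3x^2 + 4y^2, so equal utility means equal S. At (7, 6.5): S = 316.
With x = 10: 3·10^2 = 300, so 4y^2 = 316 − 300 = 16, i.e. y^2 = 4.
Hence y = √4 = 2.
Check: U(10, 2) = 17.7764.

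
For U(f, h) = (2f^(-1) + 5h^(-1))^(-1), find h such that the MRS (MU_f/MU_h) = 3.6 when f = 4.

h = 12

For CES with ρ = -1, MRS = (2/5)·(h/f)^2.
Setting (2/5)·(h/4)^2 = 3.6 gives (h/4)^2 = 9, so h/4 = 3 and h = 12.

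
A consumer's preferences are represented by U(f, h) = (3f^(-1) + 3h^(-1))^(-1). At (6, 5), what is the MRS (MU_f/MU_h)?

MRS = 25/36

For CES with ρ = -1, MRS = (h/f)^2.
At (6, 5): MRS = 25/36.
The indifference curve has slope −25/36 at this bundle.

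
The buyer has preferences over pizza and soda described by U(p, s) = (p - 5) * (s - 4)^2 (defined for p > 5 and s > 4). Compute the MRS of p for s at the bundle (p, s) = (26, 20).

MU_p = (s−4)^2, MU_s = 2·(p−5)·(s−4).
MRS = (1/2)·(s−4)/(p−5).
At (26, 20): MRS = 8/21.
The indifference curve has slope −8/21 at this bundle.

MRS = 8/21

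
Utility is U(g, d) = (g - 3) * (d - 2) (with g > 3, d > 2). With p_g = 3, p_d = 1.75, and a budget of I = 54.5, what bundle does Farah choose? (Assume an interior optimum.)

g* = 10, d* = 14

MU_g = (d−2), MU_d = (g−3).
MRS = (d−2)/(g−3).
Tangency: set MRS = p_g/p_d = 3/1.75 = 12/7.
So (d − 2)/(g − 3) = 12/7, i.e. (d − 2) = (12/7)·(g − 3).
Rewrite the budget in excess-of-subsistence terms: 3·(g − 3) + 1.75·(d − 2) = 54.5 − 3·3 − 1.75·2 = 42.
Substituting, 6·(g − 3) = 42, so g − 3 = 7 and g* = 10.
Then d − 2 = (12/7)·7 = 12, so d* = 14.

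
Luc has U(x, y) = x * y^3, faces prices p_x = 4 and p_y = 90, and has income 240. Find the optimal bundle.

MU_x = y^3 and MU_y = 3·x·y^2.
MRS = MU_x/MU_y = (1/3)·y/x.
Tangency: set MRS = p_x/p_y = 4/90 = 2/45.
So (1/3)·y/x = 2/45, i.e. y = (2/15)·x.
Substitute into the budget 4·x + 90·y = 240: 16·x = 240, so x* = 15.
Then y* = (2/15)·15 = 2.

x* = 15, y* = 2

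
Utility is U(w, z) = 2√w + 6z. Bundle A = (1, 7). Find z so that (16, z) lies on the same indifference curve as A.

U(1, 7) = 44.
Set U(16, z) = 44 and solve.
With w = 16: √16 = 4, so 6z = 44 − 2·4 = 36 and z = 6.
Check: U(16, 6) = 44.

z = 6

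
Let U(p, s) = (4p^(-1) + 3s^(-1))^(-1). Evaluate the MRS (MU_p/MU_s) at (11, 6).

For CES with ρ = -1, MRS = (4/3)·(s/p)^2.
At (11, 6): MRS = 48/121.
That is, one extra unit of p is worth 48/121 units of s at the margin.

MRS = 48/121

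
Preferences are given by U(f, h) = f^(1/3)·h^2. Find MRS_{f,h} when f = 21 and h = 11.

MU_f = 1/3·f^(-2/3)·h^2 and MU_h = 2·f^(1/3)·h.
MRS = MU_f/MU_h = (1/6)·h/f.
At (21, 11): MRS = 11/126.
The indifference curve has slope −11/126 at this bundle.

MRS = 11/126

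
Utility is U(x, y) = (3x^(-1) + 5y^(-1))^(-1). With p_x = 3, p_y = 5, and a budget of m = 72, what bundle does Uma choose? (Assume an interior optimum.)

For CES with ρ = -1, MRS = (3/5)·(y/x)^2.
Tangency: set MRS = p_x/p_y = 3/5 = 0.6.
So (y/x)^2 = 1; taking the square root, y/x = 1, i.e. y = x.
Substitute into the budget 3·x + 5·y = 72: 8·x = 72, so x* = 9 and y* = 9.

x* = 9, y* = 9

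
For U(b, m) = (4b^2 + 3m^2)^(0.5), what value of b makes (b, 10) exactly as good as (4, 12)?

U depends on (b, m) only through S = 4b^2 + 3m^2, so equal utility means equal S. At (4, 12): S = 496.
With m = 10: 3·10^2 = 300, so 4b^2 = 496 − 300 = 196, i.e. b^2 = 49.
Hence b = √49 = 7.
Check: U(7, 10) = 22.2711.

b = 7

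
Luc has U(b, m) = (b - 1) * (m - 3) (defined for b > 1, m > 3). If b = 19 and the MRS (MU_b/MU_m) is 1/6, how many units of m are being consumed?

m = 6

MU_b = (m−3), MU_m = (b−1).
MRS = (m−3)/(b−1).
Substitute b = 19: MRS = (m − 3)/18. Setting this equal to 1/6 gives m − 3 = (1/6)·18 = 3, so m = 6.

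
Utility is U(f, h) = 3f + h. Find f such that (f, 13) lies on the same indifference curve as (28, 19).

U(28, 19) = 103.
Set U(f, 13) = 103 and solve.
3f + 13 = 103 ⇒ 3f = 90 ⇒ f = 30.
Check: U(30, 13) = 103.

f = 30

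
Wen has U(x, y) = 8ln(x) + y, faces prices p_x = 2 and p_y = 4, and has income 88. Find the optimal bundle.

MU_x = 8/x, MU_y = 1.
MRS = 8/x ÷ 1.
Tangency: set MRS = p_x/p_y = 2/4 = 0.5.
MRS depends only on x: 8/x = 0.5 ⇒ x* = 8/0.5 = 16.
From the budget, 4·y = 88 − 2·16 = 56, so y* = 14.

x* = 16, y* = 14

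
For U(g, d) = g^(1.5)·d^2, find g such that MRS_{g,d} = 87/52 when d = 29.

g = 13

MU_g = 1.5·√g·d^2 and MU_d = 2·g^(1.5)·d.
MRS = MU_g/MU_d = (0.75)·d/g.
Substitute d = 29: MRS = 21.75/g. Setting 21.75/g = 87/52 gives g = 21.75/(87/52) = 13.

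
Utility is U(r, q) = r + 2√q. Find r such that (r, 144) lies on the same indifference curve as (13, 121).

U(13, 121) = 35.
Set U(r, 144) = 35 and solve.
With q = 144: √144 = 12, so r = 35 − 2·12 = 11.
Check: U(11, 144) = 35.

r = 11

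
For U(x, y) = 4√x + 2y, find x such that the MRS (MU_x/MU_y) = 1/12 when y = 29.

MU_x = 4/(2√x), MU_y = 2.
MRS = 4/(2√x) ÷ 2.
MRS depends only on x: 1/√x = 1/12 ⇒ √x = 1/(1/12) = 12 ⇒ x = 144.

x = 144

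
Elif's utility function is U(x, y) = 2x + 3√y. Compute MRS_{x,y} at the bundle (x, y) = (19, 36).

MU_x = 2, MU_y = 3/(2√y).
MRS = 2 ÷ (3/(2√y)).
At (19, 36): MRS = 8.
So at (19, 36) the consumer would give up 8 units of y for one more unit of x.

MRS = 8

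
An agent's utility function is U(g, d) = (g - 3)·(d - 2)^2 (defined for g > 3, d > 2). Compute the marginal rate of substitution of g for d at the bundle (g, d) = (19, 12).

MU_g = (d−2)^2, MU_d = 2·(g−3)·(d−2).
MRS = (1/2)·(d−2)/(g−3).
At (19, 12): MRS = 5/16.
The indifference curve has slope −5/16 at this bundle.

MRS = 5/16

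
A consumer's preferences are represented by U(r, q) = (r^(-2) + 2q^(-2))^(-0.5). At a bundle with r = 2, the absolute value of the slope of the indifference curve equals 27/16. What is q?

For CES with ρ = -2, MRS = (1/2)·(q/r)^3.
Setting (1/2)·(q/2)^3 = 27/16 gives (q/2)^3 = 3.375, so q/2 = 1.5 and q = 3.

q = 3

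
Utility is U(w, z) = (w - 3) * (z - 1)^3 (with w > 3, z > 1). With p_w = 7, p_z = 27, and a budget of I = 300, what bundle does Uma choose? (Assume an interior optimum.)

w* = 12, z* = 8

MU_w = (z−1)^3, MU_z = 3·(w−3)·(z−1)^2.
MRS = (1/3)·(z−1)/(w−3).
Tangency: set MRS = p_w/p_z = 7/27.
So (1/3)·(z − 1)/(w − 3) = 7/27, i.e. (z − 1) = (7/9)·(w − 3).
Rewrite the budget in excess-of-subsistence terms: 7·(w − 3) + 27·(z − 1) = 300 − 7·3 − 27·1 = 252.
Substituting, 28·(w − 3) = 252, so w − 3 = 9 and w* = 12.
Then z − 1 = (7/9)·9 = 7, so z* = 8.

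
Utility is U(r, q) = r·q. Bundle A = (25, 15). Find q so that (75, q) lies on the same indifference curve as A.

U(25, 15) = 375.
Set U(75, q) = 375 and solve.
With r = 75: q = 375/75 = 5.
Check: U(75, 5) = 375.

q = 5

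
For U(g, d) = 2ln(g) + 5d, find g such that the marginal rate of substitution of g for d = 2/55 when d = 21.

g = 11

MU_g = 2/g, MU_d = 5.
MRS = 2/g ÷ 5.
MRS depends only on g: 0.4/g = 2/55 ⇒ g = 0.4/(2/55) = 11.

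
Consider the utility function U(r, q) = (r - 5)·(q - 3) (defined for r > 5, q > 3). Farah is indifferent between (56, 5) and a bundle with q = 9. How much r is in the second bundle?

r = 22

U(56, 5) = 102.
Set U(r, 9) = 102 and solve.
With q = 9: (9 − 3) = 6, so (r − 5) = 102/6 = 17.
So r = 5 + 17 = 22.
Check: U(22, 9) = 102.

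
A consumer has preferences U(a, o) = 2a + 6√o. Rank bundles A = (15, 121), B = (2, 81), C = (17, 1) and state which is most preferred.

Bundle A

Evaluate utility at each bundle:
U(A) = 96.000.
U(B) = 58.000.
U(C) = 40.000.
Highest utility is A, so A ≻ B ≻ C.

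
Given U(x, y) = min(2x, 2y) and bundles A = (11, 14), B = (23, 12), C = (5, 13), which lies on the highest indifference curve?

Bundle B

Evaluate utility at each bundle:
U(A) = 22.
U(B) = 24.
U(C) = 10.
Highest utility is B, so B ≻ A ≻ C.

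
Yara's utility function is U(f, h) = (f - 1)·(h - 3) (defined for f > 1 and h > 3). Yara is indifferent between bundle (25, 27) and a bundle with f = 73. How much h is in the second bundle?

h = 11

U(25, 27) = 576.
Set U(73, h) = 576 and solve.
With f = 73: (73 − 1) = 72, so (h − 3) = 576/72 = 8.
So h = 3 + 8 = 11.
Check: U(73, 11) = 576.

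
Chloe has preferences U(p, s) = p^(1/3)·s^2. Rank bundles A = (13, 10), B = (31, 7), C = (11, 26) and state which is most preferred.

Bundle C

Evaluate utility at each bundle:
U(A) = 235.133.
U(B) = 153.928.
U(C) = 1503.411.
Highest utility is C, so C ≻ A ≻ B.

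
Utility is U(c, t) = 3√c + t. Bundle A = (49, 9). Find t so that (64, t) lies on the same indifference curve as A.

U(49, 9) = 30.
Set U(64, t) = 30 and solve.
With c = 64: √64 = 8, so t = 30 − 3·8 = 6.
Check: U(64, 6) = 30.

t = 6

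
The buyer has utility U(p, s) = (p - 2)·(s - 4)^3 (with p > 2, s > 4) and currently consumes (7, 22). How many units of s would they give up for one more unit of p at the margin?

MRS = 1.2

MU_p = (s−4)^3, MU_s = 3·(p−2)·(s−4)^2.
MRS = (1/3)·(s−4)/(p−2).
At (7, 22): MRS = 1.2.
So at (7, 22) the consumer would give up 1.2 units of s for one more unit of p.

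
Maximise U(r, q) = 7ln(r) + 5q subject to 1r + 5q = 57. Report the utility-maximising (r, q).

r* = 7, q* = 10

MU_r = 7/r, MU_q = 5.
MRS = 7/r ÷ 5.
Tangency: set MRS = p_r/p_q = 1/5 = 0.2.
MRS depends only on r: 1.4/r = 0.2 ⇒ r* = 1.4/0.2 = 7.
From the budget, 5·q = 57 − 1·7 = 50, so q* = 10.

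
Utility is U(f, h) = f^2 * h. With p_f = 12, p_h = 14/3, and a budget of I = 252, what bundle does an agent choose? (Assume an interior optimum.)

f* = 14, h* = 18

MU_f = 2·f·h and MU_h = f^2.
MRS = MU_f/MU_h = (2/1)·h/f.
Tangency: set MRS = p_f/p_h = 12/(14/3) = 18/7.
So (2/1)·h/f = 18/7, i.e. h = (9/7)·f.
Substitute into the budget 12·f + (14/3)·h = 252: 18·f = 252, so f* = 14.
Then h* = (9/7)·14 = 18.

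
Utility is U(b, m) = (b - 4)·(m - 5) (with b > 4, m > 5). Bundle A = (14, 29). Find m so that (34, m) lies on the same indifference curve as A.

m = 13

U(14, 29) = 240.
Set U(34, m) = 240 and solve.
With b = 34: (34 − 4) = 30, so (m − 5) = 240/30 = 8.
So m = 5 + 8 = 13.
Check: U(34, 13) = 240.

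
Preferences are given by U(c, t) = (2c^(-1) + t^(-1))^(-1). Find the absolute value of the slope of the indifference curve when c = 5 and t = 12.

For CES with ρ = -1, MRS = (2/1)·(t/c)^2.
At (5, 12): MRS = 288/25.
So at (5, 12) the consumer would give up 288/25 units of t for one more unit of c.

MRS = 288/25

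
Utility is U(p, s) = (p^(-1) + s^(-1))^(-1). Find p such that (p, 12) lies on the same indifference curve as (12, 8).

p = 8

U depends on (p, s) only through S = p^(-1) + s^(-1), so equal utility means equal S. At (12, 8): S = 5/24.
With s = 12: 12^(-1) = 1/12, so p^(-1) = 5/24 − 1/12 = 0.125.
Hence p = 1/0.125 = 8.
Check: U(8, 12) = 4.8.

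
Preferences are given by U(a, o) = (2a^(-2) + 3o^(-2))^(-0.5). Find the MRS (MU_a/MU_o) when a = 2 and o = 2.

MRS = 2/3

For CES with ρ = -2, MRS = (2/3)·(o/a)^3.
At (2, 2): MRS = 2/3.
That is, one extra unit of a is worth 2/3 units of o at the margin.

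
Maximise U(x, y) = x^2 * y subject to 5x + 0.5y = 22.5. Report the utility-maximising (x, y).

MU_x = 2·x·y and MU_y = x^2.
MRS = MU_x/MU_y = (2/1)·y/x.
Tangency: set MRS = p_x/p_y = 5/0.5 = 10.
So (2/1)·y/x = 10, i.e. y = 5·x.
Substitute into the budget 5·x + 0.5·y = 22.5: 7.5·x = 22.5, so x* = 3.
Then y* = 5·3 = 15.

x* = 3, y* = 15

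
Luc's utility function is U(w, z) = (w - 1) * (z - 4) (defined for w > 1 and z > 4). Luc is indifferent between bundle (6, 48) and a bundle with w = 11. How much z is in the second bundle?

U(6, 48) = 220.
Set U(11, z) = 220 and solve.
With w = 11: (11 − 1) = 10, so (z − 4) = 220/10 = 22.
So z = 4 + 22 = 26.
Check: U(11, 26) = 220.

z = 26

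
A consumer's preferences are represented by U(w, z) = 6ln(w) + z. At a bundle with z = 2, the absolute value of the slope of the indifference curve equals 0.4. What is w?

MU_w = 6/w, MU_z = 1.
MRS = 6/w ÷ 1.
MRS depends only on w: 6/w = 0.4 ⇒ w = 6/0.4 = 15.

w = 15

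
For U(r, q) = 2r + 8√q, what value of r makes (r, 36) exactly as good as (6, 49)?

r = 10

U(6, 49) = 68.
Set U(r, 36) = 68 and solve.
With q = 36: √36 = 6, so 2r = 68 − 8·6 = 20 and r = 10.
Check: U(10, 36) = 68.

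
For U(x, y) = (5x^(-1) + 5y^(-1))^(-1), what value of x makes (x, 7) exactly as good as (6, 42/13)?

U depends on (x, y) only through S = 5x^(-1) + 5y^(-1), so equal utility means equal S. At (6, 42/13): S = 50/21.
With y = 7: 5·7^(-1) = 5/7, so 5x^(-1) = 50/21 − 5/7 = 5/3, i.e. x^(-1) = 1/3.
Hence x = 1/(1/3) = 3.
Check: U(3, 7) = 0.42.

x = 3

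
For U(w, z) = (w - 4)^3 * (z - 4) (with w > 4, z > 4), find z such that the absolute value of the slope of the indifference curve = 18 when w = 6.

z = 16

MU_w = 3·(w−4)^2·(z−4), MU_z = (w−4)^3.
MRS = (3/1)·(z−4)/(w−4).
Substitute w = 6: MRS = (z − 4)/(2/3). Setting this equal to 18 gives z − 4 = 18·(2/3) = 12, so z = 16.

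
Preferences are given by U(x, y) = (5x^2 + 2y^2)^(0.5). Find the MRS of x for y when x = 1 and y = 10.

MRS = 0.25

For CES with ρ = 2, MRS = (5/2)·(y/x)^(-1).
At (1, 10): MRS = 0.25.
So at (1, 10) the consumer would give up 0.25 units of y for one more unit of x.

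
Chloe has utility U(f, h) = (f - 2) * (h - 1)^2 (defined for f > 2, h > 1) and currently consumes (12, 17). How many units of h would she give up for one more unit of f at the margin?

MU_f = (h−1)^2, MU_h = 2·(f−2)·(h−1).
MRS = (1/2)·(h−1)/(f−2).
At (12, 17): MRS = 0.8.
The indifference curve has slope −0.8 at this bundle.

MRS = 0.8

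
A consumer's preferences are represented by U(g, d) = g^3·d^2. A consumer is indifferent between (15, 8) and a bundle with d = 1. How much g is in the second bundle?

g = 60

U(15, 8) = 216000.
Set U(g, 1) = 216000 and solve.
With d = 1: 1^2 = 1, so g^3 = 216000/1 = 216000; taking the cube root, g = 60.
Check: U(60, 1) = 216000.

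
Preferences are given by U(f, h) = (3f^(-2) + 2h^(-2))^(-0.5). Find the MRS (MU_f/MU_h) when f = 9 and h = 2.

For CES with ρ = -2, MRS = (3/2)·(h/f)^3.
At (9, 2): MRS = 4/243.
So at (9, 2) the consumer would give up 4/243 units of h for one more unit of f.

MRS = 4/243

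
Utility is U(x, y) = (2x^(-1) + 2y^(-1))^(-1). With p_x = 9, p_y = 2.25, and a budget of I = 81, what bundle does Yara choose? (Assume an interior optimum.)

x* = 6, y* = 12

For CES with ρ = -1, MRS = (y/x)^2.
Tangency: set MRS = p_x/p_y = 9/2.25 = 4.
So (y/x)^2 = 4; taking the square root, y/x = 2, i.e. y = 2·x.
Substitute into the budget 9·x + 2.25·y = 81: 13.5·x = 81, so x* = 6 and y* = 2·6 = 12.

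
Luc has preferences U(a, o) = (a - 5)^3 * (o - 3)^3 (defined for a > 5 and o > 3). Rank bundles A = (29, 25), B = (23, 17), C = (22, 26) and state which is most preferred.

Evaluate utility at each bundle:
U(A) = 147197952.
U(B) = 16003008.
U(C) = 59776471.
Highest utility is A, so A ≻ C ≻ B.

Bundle A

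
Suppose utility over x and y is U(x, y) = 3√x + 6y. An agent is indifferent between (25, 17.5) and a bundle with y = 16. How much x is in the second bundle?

x = 64

U(25, 17.5) = 120.
Set U(x, 16) = 120 and solve.
With y = 16: 3√x = 120 − 6·16 = 24, so √x = 8 and x = 64.
Check: U(64, 16) = 120.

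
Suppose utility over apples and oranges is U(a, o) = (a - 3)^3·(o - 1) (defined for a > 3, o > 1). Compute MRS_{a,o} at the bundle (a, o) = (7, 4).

MRS = 2.25

MU_a = 3·(a−3)^2·(o−1), MU_o = (a−3)^3.
MRS = (3/1)·(o−1)/(a−3).
At (7, 4): MRS = 2.25.
So at (7, 4) the consumer would give up 2.25 units of o for one more unit of a.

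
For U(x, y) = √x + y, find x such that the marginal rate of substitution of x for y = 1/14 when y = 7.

x = 49

MU_x = 1/(2√x), MU_y = 1.
MRS = 1/(2√x) ÷ 1.
MRS depends only on x: 0.5/√x = 1/14 ⇒ √x = 0.5/(1/14) = 7 ⇒ x = 49.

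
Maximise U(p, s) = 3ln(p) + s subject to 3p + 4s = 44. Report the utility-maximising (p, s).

p* = 4, s* = 8

MU_p = 3/p, MU_s = 1.
MRS = 3/p ÷ 1.
Tangency: set MRS = p_p/p_s = 3/4 = 0.75.
MRS depends only on p: 3/p = 0.75 ⇒ p* = 3/0.75 = 4.
From the budget, 4·s = 44 − 3·4 = 32, so s* = 8.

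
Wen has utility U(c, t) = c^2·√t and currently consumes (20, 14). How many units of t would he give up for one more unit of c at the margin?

MRS = 2.8

MU_c = 2·c·√t and MU_t = 0.5·c^2·t^(-0.5).
MRS = MU_c/MU_t = (4)·t/c.
At (20, 14): MRS = 2.8.
So at (20, 14) the consumer would give up 2.8 units of t for one more unit of c.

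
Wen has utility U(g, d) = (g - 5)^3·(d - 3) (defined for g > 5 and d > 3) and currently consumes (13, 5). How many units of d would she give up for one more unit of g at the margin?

MRS = 0.75

MU_g = 3·(g−5)^2·(d−3), MU_d = (g−5)^3.
MRS = (3/1)·(d−3)/(g−5).
At (13, 5): MRS = 0.75.
That is, one extra unit of g is worth 0.75 units of d at the margin.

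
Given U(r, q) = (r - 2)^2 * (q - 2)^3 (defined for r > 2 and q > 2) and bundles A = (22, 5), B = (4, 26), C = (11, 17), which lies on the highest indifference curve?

Evaluate utility at each bundle:
U(A) = 10800.
U(B) = 55296.
U(C) = 273375.
Highest utility is C, so C ≻ B ≻ A.

Bundle C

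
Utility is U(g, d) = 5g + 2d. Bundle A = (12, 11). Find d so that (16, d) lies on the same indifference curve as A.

d = 1

U(12, 11) = 82.
Set U(16, d) = 82 and solve.
5·16 + 2d = 82 ⇒ 2d = 2 ⇒ d = 1.
Check: U(16, 1) = 82.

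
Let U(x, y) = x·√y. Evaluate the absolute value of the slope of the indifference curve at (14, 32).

MRS = 32/7

MU_x = √y and MU_y = 0.5·x·y^(-0.5).
MRS = MU_x/MU_y = (2)·y/x.
At (14, 32): MRS = 32/7.
So at (14, 32) the consumer would give up 32/7 units of y for one more unit of x.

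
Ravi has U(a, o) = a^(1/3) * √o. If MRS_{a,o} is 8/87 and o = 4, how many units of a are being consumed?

MU_a = 1/3·a^(-2/3)·√o and MU_o = 0.5·a^(1/3)·o^(-0.5).
MRS = MU_a/MU_o = (2/3)·o/a.
Substitute o = 4: MRS = (8/3)/a. Setting (8/3)/a = 8/87 gives a = (8/3)/(8/87) = 29.

a = 29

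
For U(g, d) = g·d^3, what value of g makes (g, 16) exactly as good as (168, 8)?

g = 21

U(168, 8) = 86016.
Set U(g, 16) = 86016 and solve.
With d = 16: 16^3 = 4096, so g = 86016/4096 = 21.
Check: U(21, 16) = 86016.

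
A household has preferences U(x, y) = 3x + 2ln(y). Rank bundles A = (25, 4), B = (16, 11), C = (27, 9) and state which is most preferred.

Evaluate utility at each bundle:
U(A) = 77.773.
U(B) = 52.796.
U(C) = 85.394.
Highest utility is C, so C ≻ A ≻ B.

Bundle C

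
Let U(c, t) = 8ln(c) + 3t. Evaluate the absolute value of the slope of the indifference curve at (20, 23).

MRS = 2/15

MU_c = 8/c, MU_t = 3.
MRS = 8/c ÷ 3.
At (20, 23): MRS = 2/15.
So at (20, 23) the consumer would give up 2/15 units of t for one more unit of c.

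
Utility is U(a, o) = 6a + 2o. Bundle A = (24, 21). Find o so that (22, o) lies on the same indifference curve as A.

U(24, 21) = 186.
Set U(22, o) = 186 and solve.
6·22 + 2o = 186 ⇒ 2o = 54 ⇒ o = 27.
Check: U(22, 27) = 186.

o = 27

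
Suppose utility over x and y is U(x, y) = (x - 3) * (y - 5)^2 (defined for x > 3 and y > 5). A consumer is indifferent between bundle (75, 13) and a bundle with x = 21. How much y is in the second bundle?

y = 21

U(75, 13) = 4608.
Set U(21, y) = 4608 and solve.
With x = 21: (21 − 3) = 18, so (y − 5)^2 = 4608/18 = 256.
Taking the square root (with y > 5): y − 5 = 16, so y = 21.
Check: U(21, 21) = 4608.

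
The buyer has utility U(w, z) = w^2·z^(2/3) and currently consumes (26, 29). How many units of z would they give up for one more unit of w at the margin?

MRS = 87/26

MU_w = 2·w·z^(2/3) and MU_z = 2/3·w^2·z^(-1/3).
MRS = MU_w/MU_z = (3)·z/w.
At (26, 29): MRS = 87/26.
That is, one extra unit of w is worth 87/26 units of z at the margin.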